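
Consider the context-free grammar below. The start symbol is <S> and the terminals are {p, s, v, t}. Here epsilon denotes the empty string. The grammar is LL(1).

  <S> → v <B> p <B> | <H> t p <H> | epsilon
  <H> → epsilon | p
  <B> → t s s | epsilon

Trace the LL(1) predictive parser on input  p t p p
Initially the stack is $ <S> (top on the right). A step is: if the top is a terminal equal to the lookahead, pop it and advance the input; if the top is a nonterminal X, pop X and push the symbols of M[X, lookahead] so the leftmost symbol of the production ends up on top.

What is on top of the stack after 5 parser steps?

step 1: stack=$ <S>  input=p t p p $  — expand <S> → <H> t p <H>
step 2: stack=$ <H> p t <H>  input=p t p p $  — expand <H> → p
step 3: stack=$ <H> p t p  input=p t p p $  — match p
step 4: stack=$ <H> p t  input=t p p $  — match t
step 5: stack=$ <H> p  input=p p $  — match p
Stack after step 5: $ <H> (top = <H>).

<H>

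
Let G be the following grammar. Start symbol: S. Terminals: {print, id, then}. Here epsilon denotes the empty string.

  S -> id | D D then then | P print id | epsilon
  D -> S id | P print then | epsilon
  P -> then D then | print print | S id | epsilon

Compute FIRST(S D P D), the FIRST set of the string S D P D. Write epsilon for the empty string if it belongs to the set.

{epsilon, id, print, then}

FIRST(S): from S->id we get {id}; from S->D D then then we get {id, print, then}; from S->P print id we get {id, print, then}; from S->epsilon we get {epsilon}. So FIRST(S) = {epsilon, id, print, then}.
FIRST(P): from P->then D then we get {then}; from P->print print we get {print}; from P->S id we get {id, print, then}; from P->epsilon we get {epsilon}. So FIRST(P) = {epsilon, id, print, then}.
FIRST(D): from D->S id we get {id, print, then}; from D->P print then we get {id, print, then}; from D->epsilon we get {epsilon}. So FIRST(D) = {epsilon, id, print, then}.
FIRST(S D P D): take FIRST of each symbol in turn, carrying on past any symbol whose FIRST contains epsilon; result {epsilon, id, print, then}.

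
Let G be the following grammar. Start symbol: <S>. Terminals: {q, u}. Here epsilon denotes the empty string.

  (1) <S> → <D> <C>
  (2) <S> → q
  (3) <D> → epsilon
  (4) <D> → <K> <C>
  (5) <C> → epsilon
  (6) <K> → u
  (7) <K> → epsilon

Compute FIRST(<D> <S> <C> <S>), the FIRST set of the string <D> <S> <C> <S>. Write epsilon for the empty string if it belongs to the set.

{epsilon, q, u}

FIRST(<C>) = {epsilon}
FIRST(<K>) = {epsilon, u}
FIRST(<D>) = {epsilon, u}  (via <K> <C>)
FIRST(<S>) = {epsilon, q, u}  (via <D> <C>)
FIRST(<D> <S> <C> <S>): take FIRST of each symbol in turn, carrying on past any symbol whose FIRST contains epsilon; result {epsilon, q, u}.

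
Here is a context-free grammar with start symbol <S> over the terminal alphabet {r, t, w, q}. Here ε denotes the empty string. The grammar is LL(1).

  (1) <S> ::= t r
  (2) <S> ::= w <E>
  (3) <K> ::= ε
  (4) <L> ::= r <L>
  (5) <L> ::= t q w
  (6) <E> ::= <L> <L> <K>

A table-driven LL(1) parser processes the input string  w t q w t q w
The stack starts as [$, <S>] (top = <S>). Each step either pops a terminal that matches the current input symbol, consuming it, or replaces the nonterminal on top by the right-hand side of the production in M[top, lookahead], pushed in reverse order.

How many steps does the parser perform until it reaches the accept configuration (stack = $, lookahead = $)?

12

step 1: stack=$ <S>  input=w t q w t q w $  — expand <S> ::= w <E>
step 2: stack=$ <E> w  input=w t q w t q w $  — match w
step 3: stack=$ <E>  input=t q w t q w $  — expand <E> ::= <L> <L> <K>
step 4: stack=$ <K> <L> <L>  input=t q w t q w $  — expand <L> ::= t q w
step 5: stack=$ <K> <L> w q t  input=t q w t q w $  — match t
step 6: stack=$ <K> <L> w q  input=q w t q w $  — match q
step 7: stack=$ <K> <L> w  input=w t q w $  — match w
step 8: stack=$ <K> <L>  input=t q w $  — expand <L> ::= t q w
step 9: stack=$ <K> w q t  input=t q w $  — match t
step 10: stack=$ <K> w q  input=q w $  — match q
step 11: stack=$ <K> w  input=w $  — match w
step 12: stack=$ <K>  input=$  — expand <K> ::= ε
Accept reached after 12 steps.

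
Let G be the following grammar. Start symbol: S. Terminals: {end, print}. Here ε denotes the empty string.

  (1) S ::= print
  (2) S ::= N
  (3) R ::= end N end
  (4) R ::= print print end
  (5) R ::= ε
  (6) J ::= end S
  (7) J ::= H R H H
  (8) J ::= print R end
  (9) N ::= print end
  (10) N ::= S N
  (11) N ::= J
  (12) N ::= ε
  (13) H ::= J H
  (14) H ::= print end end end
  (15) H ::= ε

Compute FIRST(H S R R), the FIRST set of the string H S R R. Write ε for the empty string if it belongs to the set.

{ε, end, print}

FIRST(R): from R::=end N end we get {end}; from R::=print print end we get {print}; from R::=ε we get {ε}. So FIRST(R) = {ε, end, print}.
FIRST(S): from S::=print we get {print}; from S::=N we get {ε, end, print}. So FIRST(S) = {ε, end, print}.
FIRST(J): from J::=end S we get {end}; from J::=H R H H we get {ε, end, print}; from J::=print R end we get {print}. So FIRST(J) = {ε, end, print}.
FIRST(N): from N::=print end we get {print}; from N::=S N we get {ε, end, print}; from N::=J we get {ε, end, print}; from N::=ε we get {ε}. So FIRST(N) = {ε, end, print}.
FIRST(H): from H::=J H we get {ε, end, print}; from H::=print end end end we get {print}; from H::=ε we get {ε}. So FIRST(H) = {ε, end, print}.
FIRST(H S R R): take FIRST of each symbol in turn, carrying on past any symbol whose FIRST contains ε; result {ε, end, print}.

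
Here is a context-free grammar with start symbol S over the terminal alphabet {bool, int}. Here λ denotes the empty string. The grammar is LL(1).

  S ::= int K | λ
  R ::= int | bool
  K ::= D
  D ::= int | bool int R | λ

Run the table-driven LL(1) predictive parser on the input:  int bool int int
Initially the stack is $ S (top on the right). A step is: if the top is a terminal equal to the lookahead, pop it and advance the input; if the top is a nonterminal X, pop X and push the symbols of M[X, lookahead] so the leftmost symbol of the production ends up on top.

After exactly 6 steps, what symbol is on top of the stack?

R

     Stack         Input               Action
  1  $ S           int bool int int $  expand S ::= int K
  2  $ K int       int bool int int $  match int
  3  $ K           bool int int $      expand K ::= D
  4  $ D           bool int int $      expand D ::= bool int R
  5  $ R int bool  bool int int $      match bool
  6  $ R int       int int $           match int
Stack after step 6: $ R (top = R).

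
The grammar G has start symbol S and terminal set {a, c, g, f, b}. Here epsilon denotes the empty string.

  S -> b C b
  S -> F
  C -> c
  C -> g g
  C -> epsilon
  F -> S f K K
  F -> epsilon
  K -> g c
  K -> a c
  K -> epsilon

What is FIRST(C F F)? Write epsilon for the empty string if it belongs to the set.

FIRST(C) = {epsilon, c, g}
FIRST(K) = {epsilon, a, g}
FIRST(S) = {epsilon, b, f}  (via F)
FIRST(F) = {epsilon, b, f}  (via S f K K)
FIRST(C F F): take FIRST of each symbol in turn, carrying on past any symbol whose FIRST contains epsilon; result {epsilon, b, c, f, g}.

{epsilon, b, c, f, g}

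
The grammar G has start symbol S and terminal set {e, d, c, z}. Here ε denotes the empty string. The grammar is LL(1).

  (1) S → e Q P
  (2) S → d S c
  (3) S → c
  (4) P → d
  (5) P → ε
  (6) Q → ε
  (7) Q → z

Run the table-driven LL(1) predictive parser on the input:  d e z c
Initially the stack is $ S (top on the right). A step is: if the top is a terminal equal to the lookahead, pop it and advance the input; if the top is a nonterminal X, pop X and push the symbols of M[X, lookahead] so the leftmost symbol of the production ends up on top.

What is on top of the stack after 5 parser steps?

z

     Stack      Input      Action
  1  $ S        d e z c $  expand S → d S c
  2  $ c S d    d e z c $  match d
  3  $ c S      e z c $    expand S → e Q P
  4  $ c P Q e  e z c $    match e
  5  $ c P Q    z c $      expand Q → z
Stack after step 5: $ c P z (top = z).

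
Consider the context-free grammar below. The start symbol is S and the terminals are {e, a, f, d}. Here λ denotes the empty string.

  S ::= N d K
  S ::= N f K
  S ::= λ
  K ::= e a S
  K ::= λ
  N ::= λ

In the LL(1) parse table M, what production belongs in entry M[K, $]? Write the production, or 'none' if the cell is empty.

FIRST(K): from K::=e a S we get {e}; from K::=λ we get {λ}. So FIRST(K) = {λ, e}.
FIRST(N): from N::=λ we get {λ}. So FIRST(N) = {λ}.
FIRST(S): from S::=N d K we get {d}; from S::=N f K we get {f}; from S::=λ we get {λ}. So FIRST(S) = {λ, d, f}.
FOLLOW(S) includes $ since S is the start symbol.
FOLLOW(S): in K::=e a S, the suffix after S is empty, so FOLLOW(S) ⊇ FOLLOW(K) = {$}. Thus FOLLOW(S) = {$}.
FOLLOW(K): in S::=N d K, the suffix after K is empty, so FOLLOW(K) ⊇ FOLLOW(S) = {$}; in S::=N f K, the suffix after K is empty, so FOLLOW(K) ⊇ FOLLOW(S) = {$}. Thus FOLLOW(K) = {$}.
For K ::= e a S: FIRST(e a S) = {e}, so it goes in M[K, t] for t ∈ {e}.
For K ::= λ: FIRST(λ) = {λ}, so it goes in M[K, t] for t ∈ {}; since λ ∈ FIRST, also for every t ∈ FOLLOW(K) = {$}.

K ::= λ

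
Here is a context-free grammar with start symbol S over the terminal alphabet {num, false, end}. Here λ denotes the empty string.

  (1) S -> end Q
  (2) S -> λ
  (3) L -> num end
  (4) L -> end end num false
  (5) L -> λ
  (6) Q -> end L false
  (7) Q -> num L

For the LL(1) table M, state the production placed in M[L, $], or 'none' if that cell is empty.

FIRST(S) = {λ, end}
FIRST(L) = {λ, end, num}
FIRST(Q) = {end, num}
FOLLOW(S) includes $ since S is the start symbol.
FOLLOW(Q): in S->end Q, the suffix after Q is empty, so FOLLOW(Q) ⊇ FOLLOW(S) = {$}. Thus FOLLOW(Q) = {$}.
FOLLOW(L): in Q->end L false, L is followed by false with FIRST {false}; in Q->num L, the suffix after L is empty, so FOLLOW(L) ⊇ FOLLOW(Q) = {$}. Thus FOLLOW(L) = {$, false}.
For L -> num end: FIRST(num end) = {num}, so it goes in M[L, t] for t ∈ {num}.
For L -> end end num false: FIRST(end end num false) = {end}, so it goes in M[L, t] for t ∈ {end}.
For L -> λ: FIRST(λ) = {λ}, so it goes in M[L, t] for t ∈ {}; since λ ∈ FIRST, also for every t ∈ FOLLOW(L) = {$, false}.

L -> λ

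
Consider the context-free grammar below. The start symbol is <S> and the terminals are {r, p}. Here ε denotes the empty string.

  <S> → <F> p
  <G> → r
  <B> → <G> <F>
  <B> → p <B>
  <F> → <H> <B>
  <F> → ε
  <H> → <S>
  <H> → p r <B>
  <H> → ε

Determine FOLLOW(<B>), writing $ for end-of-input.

{p, r}

FIRST(<G>) = {r}
FIRST(<B>) = {p, r}  (via <G> <F>)
FIRST(<S>) = {p, r}  (via <F> p)
FIRST(<H>) = {ε, p, r}  (via <S>)
FIRST(<F>) = {ε, p, r}  (via <H> <B>)
FOLLOW(<S>) includes $ since <S> is the start symbol.
FOLLOW(<H>): in <F>→<H> <B>, <H> is followed by <B> with FIRST {p, r}. Thus FOLLOW(<H>) = {p, r}.
FOLLOW(<S>): in <H>→<S>, the suffix after <S> is empty, so FOLLOW(<S>) ⊇ FOLLOW(<H>) = {p, r}. Thus FOLLOW(<S>) = {$, p, r}.
FOLLOW(<G>): in <B>→<G> <F>, <G> is followed by <F> with FIRST {ε, p, r}; in <B>→<G> <F>, the suffix after <G> is nullable, so FOLLOW(<G>) ⊇ FOLLOW(<B>) = {p, r}. Thus FOLLOW(<G>) = {p, r}.
FOLLOW(<B>): in <B>→p <B>, the suffix after <B> is empty (adds nothing new); in <F>→<H> <B>, the suffix after <B> is empty, so FOLLOW(<B>) ⊇ FOLLOW(<F>) = {p, r}; in <H>→p r <B>, the suffix after <B> is empty, so FOLLOW(<B>) ⊇ FOLLOW(<H>) = {p, r}. Thus FOLLOW(<B>) = {p, r}.
FOLLOW(<F>): in <S>→<F> p, <F> is followed by p with FIRST {p}; in <B>→<G> <F>, the suffix after <F> is empty, so FOLLOW(<F>) ⊇ FOLLOW(<B>) = {p, r}. Thus FOLLOW(<F>) = {p, r}.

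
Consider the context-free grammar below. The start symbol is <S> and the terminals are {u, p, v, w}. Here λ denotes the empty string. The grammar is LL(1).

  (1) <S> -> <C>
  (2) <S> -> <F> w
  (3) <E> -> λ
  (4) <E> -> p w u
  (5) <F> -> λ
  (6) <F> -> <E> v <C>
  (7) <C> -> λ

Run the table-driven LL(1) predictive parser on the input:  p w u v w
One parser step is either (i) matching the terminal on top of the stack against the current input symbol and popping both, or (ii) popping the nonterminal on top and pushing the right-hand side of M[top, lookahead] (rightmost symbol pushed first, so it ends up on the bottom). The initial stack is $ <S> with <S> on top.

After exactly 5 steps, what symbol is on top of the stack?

     Stack            Input        Action
  1  $ <S>            p w u v w $  expand <S> -> <F> w
  2  $ w <F>          p w u v w $  expand <F> -> <E> v <C>
  3  $ w <C> v <E>    p w u v w $  expand <E> -> p w u
  4  $ w <C> v u w p  p w u v w $  match p
  5  $ w <C> v u w    w u v w $    match w
Stack after step 5: $ w <C> v u (top = u).

u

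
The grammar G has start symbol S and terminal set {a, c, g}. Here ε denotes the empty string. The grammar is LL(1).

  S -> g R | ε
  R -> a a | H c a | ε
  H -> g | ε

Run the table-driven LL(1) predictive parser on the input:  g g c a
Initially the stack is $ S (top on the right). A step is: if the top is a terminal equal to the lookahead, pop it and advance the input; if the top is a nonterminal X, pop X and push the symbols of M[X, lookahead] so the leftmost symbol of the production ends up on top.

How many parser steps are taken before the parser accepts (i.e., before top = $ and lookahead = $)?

step 1: stack=$ S  input=g g c a $  — expand S -> g R
step 2: stack=$ R g  input=g g c a $  — match g
step 3: stack=$ R  input=g c a $  — expand R -> H c a
step 4: stack=$ a c H  input=g c a $  — expand H -> g
step 5: stack=$ a c g  input=g c a $  — match g
step 6: stack=$ a c  input=c a $  — match c
step 7: stack=$ a  input=a $  — match a
Accept reached after 7 steps.

7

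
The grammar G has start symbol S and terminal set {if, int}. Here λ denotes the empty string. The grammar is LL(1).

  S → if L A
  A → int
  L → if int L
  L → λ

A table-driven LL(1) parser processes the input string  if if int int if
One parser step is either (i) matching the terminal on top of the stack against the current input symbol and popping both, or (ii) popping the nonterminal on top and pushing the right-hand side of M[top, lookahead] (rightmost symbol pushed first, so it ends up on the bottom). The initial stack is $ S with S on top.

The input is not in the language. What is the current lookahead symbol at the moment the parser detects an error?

step 1: stack=$ S  input=if if int int if $  — expand S → if L A
step 2: stack=$ A L if  input=if if int int if $  — match if
step 3: stack=$ A L  input=if int int if $  — expand L → if int L
step 4: stack=$ A L int if  input=if int int if $  — match if
step 5: stack=$ A L int  input=int int if $  — match int
step 6: stack=$ A L  input=int if $  — expand L → λ
step 7: stack=$ A  input=int if $  — expand A → int
step 8: stack=$ int  input=int if $  — match int
step 9: stack=$  input=if $  — error: stack empty but input remains

if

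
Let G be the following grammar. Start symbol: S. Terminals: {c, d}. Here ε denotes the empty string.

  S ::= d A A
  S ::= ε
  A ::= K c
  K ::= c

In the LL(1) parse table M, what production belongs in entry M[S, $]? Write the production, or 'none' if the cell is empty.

FIRST(S): from S::=d A A we get {d}; from S::=ε we get {ε}. So FIRST(S) = {ε, d}.
FIRST(K): from K::=c we get {c}. So FIRST(K) = {c}.
FIRST(A): from A::=K c we get {c}. So FIRST(A) = {c}.
FOLLOW(S) includes $ since S is the start symbol.
FOLLOW(S): S appears on no right-hand side. Thus FOLLOW(S) = {$}.
For S ::= d A A: FIRST(d A A) = {d}, so it goes in M[S, t] for t ∈ {d}.
For S ::= ε: FIRST(ε) = {ε}, so it goes in M[S, t] for t ∈ {}; since ε ∈ FIRST, also for every t ∈ FOLLOW(S) = {$}.

S ::= ε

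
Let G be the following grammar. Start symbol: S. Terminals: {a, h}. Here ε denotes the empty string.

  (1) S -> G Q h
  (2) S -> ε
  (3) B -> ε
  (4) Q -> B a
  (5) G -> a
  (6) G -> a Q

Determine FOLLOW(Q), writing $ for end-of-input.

FIRST(B) = {ε}
FIRST(G) = {a}
FIRST(S) = {ε, a}  (via G Q h)
FIRST(Q) = {a}  (via B a)
FOLLOW(S) includes $ since S is the start symbol.
FOLLOW(S): S appears on no right-hand side. Thus FOLLOW(S) = {$}.
FOLLOW(B): in Q->B a, B is followed by a with FIRST {a}. Thus FOLLOW(B) = {a}.
FOLLOW(G): in S->G Q h, G is followed by Q h with FIRST {a}. Thus FOLLOW(G) = {a}.
FOLLOW(Q): in S->G Q h, Q is followed by h with FIRST {h}; in G->a Q, the suffix after Q is empty, so FOLLOW(Q) ⊇ FOLLOW(G) = {a}. Thus FOLLOW(Q) = {a, h}.

{a, h}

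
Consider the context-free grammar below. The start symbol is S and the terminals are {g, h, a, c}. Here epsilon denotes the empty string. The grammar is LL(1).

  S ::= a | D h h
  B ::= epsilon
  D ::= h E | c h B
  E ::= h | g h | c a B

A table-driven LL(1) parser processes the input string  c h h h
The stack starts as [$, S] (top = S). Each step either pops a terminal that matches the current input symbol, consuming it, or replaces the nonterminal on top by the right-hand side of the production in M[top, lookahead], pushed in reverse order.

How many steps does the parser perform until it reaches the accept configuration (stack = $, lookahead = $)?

     Stack        Input      Action
  1  $ S          c h h h $  expand S ::= D h h
  2  $ h h D      c h h h $  expand D ::= c h B
  3  $ h h B h c  c h h h $  match c
  4  $ h h B h    h h h $    match h
  5  $ h h B      h h $      expand B ::= epsilon
  6  $ h h        h h $      match h
  7  $ h          h $        match h
Accept reached after 7 steps.

7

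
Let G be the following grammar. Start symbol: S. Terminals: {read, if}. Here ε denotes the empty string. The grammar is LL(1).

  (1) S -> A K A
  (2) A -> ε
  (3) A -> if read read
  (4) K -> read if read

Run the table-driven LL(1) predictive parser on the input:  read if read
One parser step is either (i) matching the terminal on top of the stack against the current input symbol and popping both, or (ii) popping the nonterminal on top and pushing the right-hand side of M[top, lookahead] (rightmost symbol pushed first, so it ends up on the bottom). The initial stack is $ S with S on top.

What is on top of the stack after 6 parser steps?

step 1: stack=$ S  input=read if read $  — expand S -> A K A
step 2: stack=$ A K A  input=read if read $  — expand A -> ε
step 3: stack=$ A K  input=read if read $  — expand K -> read if read
step 4: stack=$ A read if read  input=read if read $  — match read
step 5: stack=$ A read if  input=if read $  — match if
step 6: stack=$ A read  input=read $  — match read
Stack after step 6: $ A (top = A).

A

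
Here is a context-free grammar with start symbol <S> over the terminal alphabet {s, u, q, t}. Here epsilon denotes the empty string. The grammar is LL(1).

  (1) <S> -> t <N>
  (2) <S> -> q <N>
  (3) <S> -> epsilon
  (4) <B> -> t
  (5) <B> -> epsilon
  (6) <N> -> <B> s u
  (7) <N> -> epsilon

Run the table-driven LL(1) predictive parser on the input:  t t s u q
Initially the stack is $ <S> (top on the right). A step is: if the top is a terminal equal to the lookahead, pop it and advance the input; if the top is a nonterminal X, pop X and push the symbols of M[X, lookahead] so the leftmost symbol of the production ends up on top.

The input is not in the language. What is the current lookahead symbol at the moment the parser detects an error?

q

     Stack      Input        Action
  1  $ <S>      t t s u q $  expand <S> -> t <N>
  2  $ <N> t    t t s u q $  match t
  3  $ <N>      t s u q $    expand <N> -> <B> s u
  4  $ u s <B>  t s u q $    expand <B> -> t
  5  $ u s t    t s u q $    match t
  6  $ u s      s u q $      match s
  7  $ u        u q $        match u
  8  $          q $          error: stack empty but input remains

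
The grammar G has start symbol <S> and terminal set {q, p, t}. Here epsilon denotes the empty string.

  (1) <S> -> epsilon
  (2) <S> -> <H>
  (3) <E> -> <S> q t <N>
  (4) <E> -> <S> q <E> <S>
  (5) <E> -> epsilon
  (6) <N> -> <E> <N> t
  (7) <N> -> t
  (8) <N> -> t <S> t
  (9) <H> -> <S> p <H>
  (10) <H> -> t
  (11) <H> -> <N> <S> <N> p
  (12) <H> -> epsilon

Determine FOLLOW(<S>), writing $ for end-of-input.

FIRST(<S>): from <S>->epsilon we get {epsilon}; from <S>-><H> we get {epsilon, p, q, t}. So FIRST(<S>) = {epsilon, p, q, t}.
FIRST(<E>): from <E>-><S> q t <N> we get {p, q, t}; from <E>-><S> q <E> <S> we get {p, q, t}; from <E>->epsilon we get {epsilon}. So FIRST(<E>) = {epsilon, p, q, t}.
FIRST(<N>): from <N>-><E> <N> t we get {p, q, t}; from <N>->t we get {t}; from <N>->t <S> t we get {t}. So FIRST(<N>) = {p, q, t}.
FIRST(<H>): from <H>-><S> p <H> we get {p, q, t}; from <H>->t we get {t}; from <H>-><N> <S> <N> p we get {p, q, t}; from <H>->epsilon we get {epsilon}. So FIRST(<H>) = {epsilon, p, q, t}.
FOLLOW(<S>) includes $ since <S> is the start symbol.
FOLLOW(<E>): in <E>-><S> q <E> <S>, <E> is followed by <S> with FIRST {epsilon, p, q, t}; in <E>-><S> q <E> <S>, the suffix after <E> is nullable (adds nothing new); in <N>-><E> <N> t, <E> is followed by <N> t with FIRST {p, q, t}. Thus FOLLOW(<E>) = {p, q, t}.
FOLLOW(<S>): in <E>-><S> q t <N>, <S> is followed by q t <N> with FIRST {q}; in <E>-><S> q <E> <S> (occurrence 1), <S> is followed by q <E> <S> with FIRST {q}; in <E>-><S> q <E> <S> (occurrence 2), the suffix after <S> is empty, so FOLLOW(<S>) ⊇ FOLLOW(<E>) = {p, q, t}; in <N>->t <S> t, <S> is followed by t with FIRST {t}; in <H>-><S> p <H>, <S> is followed by p <H> with FIRST {p}; in <H>-><N> <S> <N> p, <S> is followed by <N> p with FIRST {p, q, t}. Thus FOLLOW(<S>) = {$, p, q, t}.
FOLLOW(<N>): in <E>-><S> q t <N>, the suffix after <N> is empty, so FOLLOW(<N>) ⊇ FOLLOW(<E>) = {p, q, t}; in <N>-><E> <N> t, <N> is followed by t with FIRST {t}; in <H>-><N> <S> <N> p (occurrence 1), <N> is followed by <S> <N> p with FIRST {p, q, t}; in <H>-><N> <S> <N> p (occurrence 2), <N> is followed by p with FIRST {p}. Thus FOLLOW(<N>) = {p, q, t}.
FOLLOW(<H>): in <S>-><H>, the suffix after <H> is empty, so FOLLOW(<H>) ⊇ FOLLOW(<S>) = {$, p, q, t}; in <H>-><S> p <H>, the suffix after <H> is empty (adds nothing new). Thus FOLLOW(<H>) = {$, p, q, t}.

{$, p, q, t}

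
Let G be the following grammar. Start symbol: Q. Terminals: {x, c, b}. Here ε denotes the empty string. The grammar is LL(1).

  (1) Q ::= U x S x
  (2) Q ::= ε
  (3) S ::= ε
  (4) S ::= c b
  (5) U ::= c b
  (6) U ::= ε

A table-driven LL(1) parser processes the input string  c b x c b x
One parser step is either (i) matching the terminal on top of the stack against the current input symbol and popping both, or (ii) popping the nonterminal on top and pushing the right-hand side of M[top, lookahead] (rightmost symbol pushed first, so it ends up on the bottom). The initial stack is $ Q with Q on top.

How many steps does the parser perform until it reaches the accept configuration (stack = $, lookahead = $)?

step 1: stack=$ Q  input=c b x c b x $  — expand Q ::= U x S x
step 2: stack=$ x S x U  input=c b x c b x $  — expand U ::= c b
step 3: stack=$ x S x b c  input=c b x c b x $  — match c
step 4: stack=$ x S x b  input=b x c b x $  — match b
step 5: stack=$ x S x  input=x c b x $  — match x
step 6: stack=$ x S  input=c b x $  — expand S ::= c b
step 7: stack=$ x b c  input=c b x $  — match c
step 8: stack=$ x b  input=b x $  — match b
step 9: stack=$ x  input=x $  — match x
Accept reached after 9 steps.

9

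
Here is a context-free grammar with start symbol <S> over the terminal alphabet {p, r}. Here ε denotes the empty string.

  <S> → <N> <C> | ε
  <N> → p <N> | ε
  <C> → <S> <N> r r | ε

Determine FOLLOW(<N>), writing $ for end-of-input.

{$, p, r}

FIRST(<N>): from <N>→p <N> we get {p}; from <N>→ε we get {ε}. So FIRST(<N>) = {ε, p}.
FIRST(<S>): from <S>→<N> <C> we get {ε, p, r}; from <S>→ε we get {ε}. So FIRST(<S>) = {ε, p, r}.
FIRST(<C>): from <C>→<S> <N> r r we get {p, r}; from <C>→ε we get {ε}. So FIRST(<C>) = {ε, p, r}.
FOLLOW(<S>) includes $ since <S> is the start symbol.
FOLLOW(<S>): in <C>→<S> <N> r r, <S> is followed by <N> r r with FIRST {p, r}. Thus FOLLOW(<S>) = {$, p, r}.
FOLLOW(<N>): in <S>→<N> <C>, <N> is followed by <C> with FIRST {ε, p, r}; in <S>→<N> <C>, the suffix after <N> is nullable, so FOLLOW(<N>) ⊇ FOLLOW(<S>) = {$, p, r}; in <N>→p <N>, the suffix after <N> is empty (adds nothing new); in <C>→<S> <N> r r, <N> is followed by r r with FIRST {r}. Thus FOLLOW(<N>) = {$, p, r}.
FOLLOW(<C>): in <S>→<N> <C>, the suffix after <C> is empty, so FOLLOW(<C>) ⊇ FOLLOW(<S>) = {$, p, r}. Thus FOLLOW(<C>) = {$, p, r}.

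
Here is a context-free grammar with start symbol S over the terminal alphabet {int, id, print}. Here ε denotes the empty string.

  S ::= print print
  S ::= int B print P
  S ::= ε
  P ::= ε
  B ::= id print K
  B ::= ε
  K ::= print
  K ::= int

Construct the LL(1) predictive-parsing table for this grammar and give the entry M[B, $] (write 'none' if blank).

FIRST(S) = {ε, int, print}
FIRST(P) = {ε}
FIRST(B) = {ε, id}
FIRST(K) = {int, print}
FOLLOW(S) includes $ since S is the start symbol.
FOLLOW(B): in S::=int B print P, B is followed by print P with FIRST {print}. Thus FOLLOW(B) = {print}.
For B ::= id print K: FIRST(id print K) = {id}, so it goes in M[B, t] for t ∈ {id}.
For B ::= ε: FIRST(ε) = {ε}, so it goes in M[B, t] for t ∈ {}; since ε ∈ FIRST, also for every t ∈ FOLLOW(B) = {print}.
None of these place a production in M[B, $].

none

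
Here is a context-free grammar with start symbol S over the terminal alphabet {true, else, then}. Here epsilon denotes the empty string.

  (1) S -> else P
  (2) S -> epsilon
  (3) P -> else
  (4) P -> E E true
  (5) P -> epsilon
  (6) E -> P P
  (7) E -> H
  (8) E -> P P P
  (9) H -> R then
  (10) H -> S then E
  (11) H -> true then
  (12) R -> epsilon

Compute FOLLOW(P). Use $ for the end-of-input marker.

{$, else, then, true}

FIRST(S): from S->else P we get {else}; from S->epsilon we get {epsilon}. So FIRST(S) = {epsilon, else}.
FIRST(R): from R->epsilon we get {epsilon}. So FIRST(R) = {epsilon}.
FIRST(H): from H->R then we get {then}; from H->S then E we get {else, then}; from H->true then we get {true}. So FIRST(H) = {else, then, true}.
FIRST(P): from P->else we get {else}; from P->E E true we get {else, then, true}; from P->epsilon we get {epsilon}. So FIRST(P) = {epsilon, else, then, true}.
FIRST(E): from E->P P we get {epsilon, else, then, true}; from E->H we get {else, then, true}; from E->P P P we get {epsilon, else, then, true}. So FIRST(E) = {epsilon, else, then, true}.
FOLLOW(S) includes $ since S is the start symbol.
FOLLOW(S): in H->S then E, S is followed by then E with FIRST {then}. Thus FOLLOW(S) = {$, then}.
FOLLOW(R): in H->R then, R is followed by then with FIRST {then}. Thus FOLLOW(R) = {then}.
FOLLOW(P): in S->else P, the suffix after P is empty, so FOLLOW(P) ⊇ FOLLOW(S) = {$, then}; in E->P P (occurrence 1), P is followed by P with FIRST {epsilon, else, then, true}; in E->P P (occurrence 1), the suffix after P is nullable, so FOLLOW(P) ⊇ FOLLOW(E) = {else, then, true}; in E->P P (occurrence 2), the suffix after P is empty, so FOLLOW(P) ⊇ FOLLOW(E) = {else, then, true}; in E->P P P (occurrence 1), P is followed by P P with FIRST {epsilon, else, then, true}; in E->P P P (occurrence 1), the suffix after P is nullable, so FOLLOW(P) ⊇ FOLLOW(E) = {else, then, true}; in E->P P P (occurrence 2), P is followed by P with FIRST {epsilon, else, then, true}; in E->P P P (occurrence 2), the suffix after P is nullable, so FOLLOW(P) ⊇ FOLLOW(E) = {else, then, true}; in E->P P P (occurrence 3), the suffix after P is empty, so FOLLOW(P) ⊇ FOLLOW(E) = {else, then, true}. Thus FOLLOW(P) = {$, else, then, true}.
FOLLOW(E): in P->E E true (occurrence 1), E is followed by E true with FIRST {else, then, true}; in P->E E true (occurrence 2), E is followed by true with FIRST {true}; in H->S then E, the suffix after E is empty, so FOLLOW(E) ⊇ FOLLOW(H) = {else, then, true}. Thus FOLLOW(E) = {else, then, true}.
FOLLOW(H): in E->H, the suffix after H is empty, so FOLLOW(H) ⊇ FOLLOW(E) = {else, then, true}. Thus FOLLOW(H) = {else, then, true}.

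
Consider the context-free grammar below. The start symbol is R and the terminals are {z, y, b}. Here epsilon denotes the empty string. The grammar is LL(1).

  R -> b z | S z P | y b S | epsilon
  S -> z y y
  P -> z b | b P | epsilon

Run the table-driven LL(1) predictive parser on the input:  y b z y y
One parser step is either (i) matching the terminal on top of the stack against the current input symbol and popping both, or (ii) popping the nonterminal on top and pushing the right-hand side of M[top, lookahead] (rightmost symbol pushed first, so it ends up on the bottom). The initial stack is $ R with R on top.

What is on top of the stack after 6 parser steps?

y

step 1: stack=$ R  input=y b z y y $  — expand R -> y b S
step 2: stack=$ S b y  input=y b z y y $  — match y
step 3: stack=$ S b  input=b z y y $  — match b
step 4: stack=$ S  input=z y y $  — expand S -> z y y
step 5: stack=$ y y z  input=z y y $  — match z
step 6: stack=$ y y  input=y y $  — match y
Stack after step 6: $ y (top = y).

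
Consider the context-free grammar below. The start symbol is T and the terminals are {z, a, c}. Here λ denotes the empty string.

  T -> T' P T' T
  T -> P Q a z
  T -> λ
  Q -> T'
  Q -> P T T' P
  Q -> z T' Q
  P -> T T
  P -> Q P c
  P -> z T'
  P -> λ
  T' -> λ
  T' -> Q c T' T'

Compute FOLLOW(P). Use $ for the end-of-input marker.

FIRST(T) = {λ, a, c, z}  (via T' P T' T, P Q a z)
FIRST(Q) = {λ, a, c, z}  (via T', P T T' P)
FIRST(P) = {λ, a, c, z}  (via T T, Q P c)
FIRST(T') = {λ, a, c, z}  (via Q c T' T')
FOLLOW(T) includes $ since T is the start symbol.
FOLLOW(Q): in T->P Q a z, Q is followed by a z with FIRST {a}; in Q->z T' Q, the suffix after Q is empty (adds nothing new); in P->Q P c, Q is followed by P c with FIRST {a, c, z}; in T'->Q c T' T', Q is followed by c T' T' with FIRST {c}. Thus FOLLOW(Q) = {a, c, z}.
FOLLOW(T): in T->T' P T' T, the suffix after T is empty (adds nothing new); in Q->P T T' P, T is followed by T' P with FIRST {λ, a, c, z}; in Q->P T T' P, the suffix after T is nullable, so FOLLOW(T) ⊇ FOLLOW(Q) = {a, c, z}; in P->T T (occurrence 1), T is followed by T with FIRST {λ, a, c, z}; in P->T T (occurrence 1), the suffix after T is nullable, so FOLLOW(T) ⊇ FOLLOW(P) = {$, a, c, z}; in P->T T (occurrence 2), the suffix after T is empty, so FOLLOW(T) ⊇ FOLLOW(P) = {$, a, c, z}. Thus FOLLOW(T) = {$, a, c, z}.
FOLLOW(P): in T->T' P T' T, P is followed by T' T with FIRST {λ, a, c, z}; in T->T' P T' T, the suffix after P is nullable, so FOLLOW(P) ⊇ FOLLOW(T) = {$, a, c, z}; in T->P Q a z, P is followed by Q a z with FIRST {a, c, z}; in Q->P T T' P (occurrence 1), P is followed by T T' P with FIRST {λ, a, c, z}; in Q->P T T' P (occurrence 1), the suffix after P is nullable, so FOLLOW(P) ⊇ FOLLOW(Q) = {a, c, z}; in Q->P T T' P (occurrence 2), the suffix after P is empty, so FOLLOW(P) ⊇ FOLLOW(Q) = {a, c, z}; in P->Q P c, P is followed by c with FIRST {c}. Thus FOLLOW(P) = {$, a, c, z}.
FOLLOW(T'): in T->T' P T' T (occurrence 1), T' is followed by P T' T with FIRST {λ, a, c, z}; in T->T' P T' T (occurrence 1), the suffix after T' is nullable, so FOLLOW(T') ⊇ FOLLOW(T) = {$, a, c, z}; in T->T' P T' T (occurrence 2), T' is followed by T with FIRST {λ, a, c, z}; in T->T' P T' T (occurrence 2), the suffix after T' is nullable, so FOLLOW(T') ⊇ FOLLOW(T) = {$, a, c, z}; in Q->T', the suffix after T' is empty, so FOLLOW(T') ⊇ FOLLOW(Q) = {a, c, z}; in Q->P T T' P, T' is followed by P with FIRST {λ, a, c, z}; in Q->P T T' P, the suffix after T' is nullable, so FOLLOW(T') ⊇ FOLLOW(Q) = {a, c, z}; in Q->z T' Q, T' is followed by Q with FIRST {λ, a, c, z}; in Q->z T' Q, the suffix after T' is nullable, so FOLLOW(T') ⊇ FOLLOW(Q) = {a, c, z}; in P->z T', the suffix after T' is empty, so FOLLOW(T') ⊇ FOLLOW(P) = {$, a, c, z}; in T'->Q c T' T' (occurrence 1), T' is followed by T' with FIRST {λ, a, c, z}; in T'->Q c T' T' (occurrence 1), the suffix after T' is nullable (adds nothing new); in T'->Q c T' T' (occurrence 2), the suffix after T' is empty (adds nothing new). Thus FOLLOW(T') = {$, a, c, z}.

{$, a, c, z}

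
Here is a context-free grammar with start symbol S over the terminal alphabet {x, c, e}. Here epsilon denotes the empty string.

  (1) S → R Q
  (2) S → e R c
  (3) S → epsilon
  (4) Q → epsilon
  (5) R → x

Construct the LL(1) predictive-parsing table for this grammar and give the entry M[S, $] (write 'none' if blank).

FIRST(Q): from Q→epsilon we get {epsilon}. So FIRST(Q) = {epsilon}.
FIRST(R): from R→x we get {x}. So FIRST(R) = {x}.
FIRST(S): from S→R Q we get {x}; from S→e R c we get {e}; from S→epsilon we get {epsilon}. So FIRST(S) = {epsilon, e, x}.
FOLLOW(S) includes $ since S is the start symbol.
FOLLOW(S): S appears on no right-hand side. Thus FOLLOW(S) = {$}.
For S → R Q: FIRST(R Q) = {x}, so it goes in M[S, t] for t ∈ {x}.
For S → e R c: FIRST(e R c) = {e}, so it goes in M[S, t] for t ∈ {e}.
For S → epsilon: FIRST(epsilon) = {epsilon}, so it goes in M[S, t] for t ∈ {}; since epsilon ∈ FIRST, also for every t ∈ FOLLOW(S) = {$}.

S → epsilon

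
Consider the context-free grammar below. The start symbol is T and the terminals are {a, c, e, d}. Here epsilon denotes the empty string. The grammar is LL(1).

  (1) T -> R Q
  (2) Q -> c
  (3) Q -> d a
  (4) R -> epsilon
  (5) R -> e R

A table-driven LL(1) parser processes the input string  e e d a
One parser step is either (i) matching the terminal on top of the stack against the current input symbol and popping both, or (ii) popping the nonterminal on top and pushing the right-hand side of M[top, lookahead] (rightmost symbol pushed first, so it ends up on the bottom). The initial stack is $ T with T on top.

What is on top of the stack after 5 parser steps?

step 1: stack=$ T  input=e e d a $  — expand T -> R Q
step 2: stack=$ Q R  input=e e d a $  — expand R -> e R
step 3: stack=$ Q R e  input=e e d a $  — match e
step 4: stack=$ Q R  input=e d a $  — expand R -> e R
step 5: stack=$ Q R e  input=e d a $  — match e
Stack after step 5: $ Q R (top = R).

R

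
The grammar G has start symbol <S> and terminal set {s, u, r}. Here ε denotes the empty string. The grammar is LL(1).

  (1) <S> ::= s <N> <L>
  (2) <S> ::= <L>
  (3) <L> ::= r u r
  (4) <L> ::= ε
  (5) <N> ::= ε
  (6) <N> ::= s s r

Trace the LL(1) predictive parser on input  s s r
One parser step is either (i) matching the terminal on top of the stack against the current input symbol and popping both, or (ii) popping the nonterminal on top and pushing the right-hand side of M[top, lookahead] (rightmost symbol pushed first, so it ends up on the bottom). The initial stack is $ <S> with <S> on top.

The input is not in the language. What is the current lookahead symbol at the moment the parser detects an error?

r

     Stack        Input    Action
  1  $ <S>        s s r $  expand <S> ::= s <N> <L>
  2  $ <L> <N> s  s s r $  match s
  3  $ <L> <N>    s r $    expand <N> ::= s s r
  4  $ <L> r s s  s r $    match s
  5  $ <L> r s    r $      error: top is terminal s but lookahead is r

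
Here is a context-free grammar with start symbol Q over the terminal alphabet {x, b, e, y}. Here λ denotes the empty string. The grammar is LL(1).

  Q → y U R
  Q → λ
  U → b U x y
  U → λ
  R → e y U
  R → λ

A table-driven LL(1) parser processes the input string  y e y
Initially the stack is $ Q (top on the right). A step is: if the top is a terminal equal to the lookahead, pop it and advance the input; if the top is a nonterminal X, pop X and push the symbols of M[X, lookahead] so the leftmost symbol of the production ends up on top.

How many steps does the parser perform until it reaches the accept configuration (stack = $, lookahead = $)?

step 1: stack=$ Q  input=y e y $  — expand Q → y U R
step 2: stack=$ R U y  input=y e y $  — match y
step 3: stack=$ R U  input=e y $  — expand U → λ
step 4: stack=$ R  input=e y $  — expand R → e y U
step 5: stack=$ U y e  input=e y $  — match e
step 6: stack=$ U y  input=y $  — match y
step 7: stack=$ U  input=$  — expand U → λ
Accept reached after 7 steps.

7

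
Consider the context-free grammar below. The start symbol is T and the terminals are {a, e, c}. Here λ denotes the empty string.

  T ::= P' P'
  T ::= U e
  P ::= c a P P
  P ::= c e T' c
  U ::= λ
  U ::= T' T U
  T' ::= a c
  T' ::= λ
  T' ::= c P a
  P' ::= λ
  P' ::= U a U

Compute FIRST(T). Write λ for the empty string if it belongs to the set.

FIRST(P) = {c}
FIRST(T') = {λ, a, c}
FIRST(T) = {λ, a, c, e}  (via P' P', U e)
FIRST(U) = {λ, a, c, e}  (via T' T U)
FIRST(P') = {λ, a, c, e}  (via U a U)

{λ, a, c, e}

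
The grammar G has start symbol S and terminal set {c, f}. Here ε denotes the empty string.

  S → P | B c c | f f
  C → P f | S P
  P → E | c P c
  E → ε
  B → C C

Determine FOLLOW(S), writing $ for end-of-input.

{$, c, f}

FIRST(E): from E→ε we get {ε}. So FIRST(E) = {ε}.
FIRST(P): from P→E we get {ε}; from P→c P c we get {c}. So FIRST(P) = {ε, c}.
FIRST(S): from S→P we get {ε, c}; from S→B c c we get {c, f}; from S→f f we get {f}. So FIRST(S) = {ε, c, f}.
FIRST(C): from C→P f we get {c, f}; from C→S P we get {ε, c, f}. So FIRST(C) = {ε, c, f}.
FIRST(B): from B→C C we get {ε, c, f}. So FIRST(B) = {ε, c, f}.
FOLLOW(S) includes $ since S is the start symbol.
FOLLOW(B): in S→B c c, B is followed by c c with FIRST {c}. Thus FOLLOW(B) = {c}.
FOLLOW(C): in B→C C (occurrence 1), C is followed by C with FIRST {ε, c, f}; in B→C C (occurrence 1), the suffix after C is nullable, so FOLLOW(C) ⊇ FOLLOW(B) = {c}; in B→C C (occurrence 2), the suffix after C is empty, so FOLLOW(C) ⊇ FOLLOW(B) = {c}. Thus FOLLOW(C) = {c, f}.
FOLLOW(S): in C→S P, S is followed by P with FIRST {ε, c}; in C→S P, the suffix after S is nullable, so FOLLOW(S) ⊇ FOLLOW(C) = {c, f}. Thus FOLLOW(S) = {$, c, f}.
FOLLOW(P): in S→P, the suffix after P is empty, so FOLLOW(P) ⊇ FOLLOW(S) = {$, c, f}; in C→P f, P is followed by f with FIRST {f}; in C→S P, the suffix after P is empty, so FOLLOW(P) ⊇ FOLLOW(C) = {c, f}; in P→c P c, P is followed by c with FIRST {c}. Thus FOLLOW(P) = {$, c, f}.
FOLLOW(E): in P→E, the suffix after E is empty, so FOLLOW(E) ⊇ FOLLOW(P) = {$, c, f}. Thus FOLLOW(E) = {$, c, f}.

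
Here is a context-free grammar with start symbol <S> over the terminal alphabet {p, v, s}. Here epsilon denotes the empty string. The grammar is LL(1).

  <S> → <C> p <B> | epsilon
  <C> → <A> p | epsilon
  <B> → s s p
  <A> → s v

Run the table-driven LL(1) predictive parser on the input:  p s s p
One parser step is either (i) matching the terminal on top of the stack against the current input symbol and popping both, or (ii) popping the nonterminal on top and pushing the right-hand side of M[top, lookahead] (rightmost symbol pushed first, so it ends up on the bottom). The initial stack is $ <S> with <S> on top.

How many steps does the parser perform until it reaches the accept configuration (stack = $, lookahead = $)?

     Stack        Input      Action
  1  $ <S>        p s s p $  expand <S> → <C> p <B>
  2  $ <B> p <C>  p s s p $  expand <C> → epsilon
  3  $ <B> p      p s s p $  match p
  4  $ <B>        s s p $    expand <B> → s s p
  5  $ p s s      s s p $    match s
  6  $ p s        s p $      match s
  7  $ p          p $        match p
Accept reached after 7 steps.

7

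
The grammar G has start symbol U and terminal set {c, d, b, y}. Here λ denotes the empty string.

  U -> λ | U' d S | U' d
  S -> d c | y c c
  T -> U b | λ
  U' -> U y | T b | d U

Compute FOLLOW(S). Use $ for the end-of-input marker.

{$, b, d, y}

FIRST(S): from S->d c we get {d}; from S->y c c we get {y}. So FIRST(S) = {d, y}.
FIRST(U): from U->λ we get {λ}; from U->U' d S we get {b, d, y}; from U->U' d we get {b, d, y}. So FIRST(U) = {λ, b, d, y}.
FIRST(T): from T->U b we get {b, d, y}; from T->λ we get {λ}. So FIRST(T) = {λ, b, d, y}.
FIRST(U'): from U'->U y we get {b, d, y}; from U'->T b we get {b, d, y}; from U'->d U we get {d}. So FIRST(U') = {b, d, y}.
FOLLOW(U) includes $ since U is the start symbol.
FOLLOW(T): in U'->T b, T is followed by b with FIRST {b}. Thus FOLLOW(T) = {b}.
FOLLOW(U'): in U->U' d S, U' is followed by d S with FIRST {d}; in U->U' d, U' is followed by d with FIRST {d}. Thus FOLLOW(U') = {d}.
FOLLOW(U): in T->U b, U is followed by b with FIRST {b}; in U'->U y, U is followed by y with FIRST {y}; in U'->d U, the suffix after U is empty, so FOLLOW(U) ⊇ FOLLOW(U') = {d}. Thus FOLLOW(U) = {$, b, d, y}.
FOLLOW(S): in U->U' d S, the suffix after S is empty, so FOLLOW(S) ⊇ FOLLOW(U) = {$, b, d, y}. Thus FOLLOW(S) = {$, b, d, y}.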